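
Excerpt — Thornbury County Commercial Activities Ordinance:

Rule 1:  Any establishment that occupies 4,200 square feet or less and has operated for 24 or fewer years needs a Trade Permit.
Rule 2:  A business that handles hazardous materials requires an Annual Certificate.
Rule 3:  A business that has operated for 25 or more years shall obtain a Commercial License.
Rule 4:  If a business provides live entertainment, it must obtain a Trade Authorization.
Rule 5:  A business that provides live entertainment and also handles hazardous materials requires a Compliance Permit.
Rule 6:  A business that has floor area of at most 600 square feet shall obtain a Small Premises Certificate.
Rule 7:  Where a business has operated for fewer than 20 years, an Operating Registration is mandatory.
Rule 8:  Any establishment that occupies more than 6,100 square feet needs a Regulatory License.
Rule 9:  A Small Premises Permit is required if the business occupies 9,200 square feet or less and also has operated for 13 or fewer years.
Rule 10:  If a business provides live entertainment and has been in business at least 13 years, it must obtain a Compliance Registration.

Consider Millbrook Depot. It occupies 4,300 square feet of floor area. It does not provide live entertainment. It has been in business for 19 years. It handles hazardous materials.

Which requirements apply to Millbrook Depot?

Annual Certificate, Operating Registration

Rule 1: floor area 4,300 square feet > 4,200 square feet; years in business 19 ≤ 24 → Trade Permit not required.
Rule 2: handles hazardous materials → Annual Certificate required.
Rule 3: years in business 19 < 25 → Commercial License not required.
Rule 4: does not provide live entertainment → Trade Authorization not required.
Rule 5: does not provide live entertainment; handles hazardous materials → Compliance Permit not required.
Rule 6: floor area 4,300 square feet > 600 square feet → Small Premises Certificate not required.
Rule 7: years in business 19 < 20 → Operating Registration required.
Rule 8: floor area 4,300 square feet ≤ 6,100 square feet → Regulatory License not required.
Rule 9: floor area 4,300 square feet ≤ 9,200 square feet; years in business 19 > 13 → Small Premises Permit not required.
Rule 10: does not provide live entertainment; years in business 19 ≥ 13 → Compliance Registration not required.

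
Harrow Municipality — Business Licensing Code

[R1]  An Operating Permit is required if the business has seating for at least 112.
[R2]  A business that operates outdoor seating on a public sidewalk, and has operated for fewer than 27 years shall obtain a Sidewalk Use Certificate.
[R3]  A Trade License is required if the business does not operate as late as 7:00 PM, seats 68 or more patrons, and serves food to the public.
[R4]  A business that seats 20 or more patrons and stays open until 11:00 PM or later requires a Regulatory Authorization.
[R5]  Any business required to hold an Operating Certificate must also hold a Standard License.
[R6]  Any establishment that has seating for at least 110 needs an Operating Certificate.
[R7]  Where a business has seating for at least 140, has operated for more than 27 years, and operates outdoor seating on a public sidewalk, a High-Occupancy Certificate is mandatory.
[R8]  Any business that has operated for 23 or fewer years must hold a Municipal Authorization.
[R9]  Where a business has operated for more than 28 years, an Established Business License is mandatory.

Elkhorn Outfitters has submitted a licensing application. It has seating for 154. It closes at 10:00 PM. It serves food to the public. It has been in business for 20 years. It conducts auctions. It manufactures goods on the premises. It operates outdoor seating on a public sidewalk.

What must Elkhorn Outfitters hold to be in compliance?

Municipal Authorization, Operating Certificate, Operating Permit, Sidewalk Use Certificate, Standard License

[R1] seating 154 ≥ 112 → Operating Permit required.
[R2] operates outdoor seating on a public sidewalk; years in business 20 < 27 → Sidewalk Use Certificate required.
[R3] closes 10:00 PM, after 7:00 PM; seating 154 ≥ 68; serves food to the public → Trade License not required.
[R4] seating 154 ≥ 20; closes 10:00 PM, at/before 11:00 PM → Regulatory Authorization not required.
[R5] Operating Certificate is required → Standard License also required.
[R6] seating 154 ≥ 110 → Operating Certificate required.
[R7] seating 154 ≥ 140; years in business 20 ≤ 27; operates outdoor seating on a public sidewalk → High-Occupancy Certificate not required.
[R8] years in business 20 ≤ 23 → Municipal Authorization required.
[R9] years in business 20 ≤ 28 → Established Business License not required.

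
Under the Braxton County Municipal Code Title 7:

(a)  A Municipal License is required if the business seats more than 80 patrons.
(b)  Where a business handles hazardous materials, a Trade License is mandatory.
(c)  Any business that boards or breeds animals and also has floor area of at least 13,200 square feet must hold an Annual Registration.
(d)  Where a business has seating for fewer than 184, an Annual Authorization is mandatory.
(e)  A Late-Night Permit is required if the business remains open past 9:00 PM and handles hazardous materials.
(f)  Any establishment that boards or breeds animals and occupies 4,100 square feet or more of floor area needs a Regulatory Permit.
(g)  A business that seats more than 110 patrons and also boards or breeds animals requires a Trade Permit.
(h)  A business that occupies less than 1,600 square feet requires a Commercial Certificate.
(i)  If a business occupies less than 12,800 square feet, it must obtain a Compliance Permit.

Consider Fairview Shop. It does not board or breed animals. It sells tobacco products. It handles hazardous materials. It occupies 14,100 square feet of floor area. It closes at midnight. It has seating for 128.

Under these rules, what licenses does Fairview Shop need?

Annual Authorization, Late-Night Permit, Municipal License, Trade License

(a) seating 128 > 80 → Municipal License required.
(b) handles hazardous materials → Trade License required.
(c) does not board or breed animals; floor area 14,100 square feet ≥ 13,200 square feet → Annual Registration not required.
(d) seating 128 < 184 → Annual Authorization required.
(e) closes midnight, after 9:00 PM; handles hazardous materials → Late-Night Permit required.
(f) does not board or breed animals; floor area 14,100 square feet ≥ 4,100 square feet → Regulatory Permit not required.
(g) seating 128 > 110; does not board or breed animals → Trade Permit not required.
(h) floor area 14,100 square feet ≥ 1,600 square feet → Commercial Certificate not required.
(i) floor area 14,100 square feet ≥ 12,800 square feet → Compliance Permit not required.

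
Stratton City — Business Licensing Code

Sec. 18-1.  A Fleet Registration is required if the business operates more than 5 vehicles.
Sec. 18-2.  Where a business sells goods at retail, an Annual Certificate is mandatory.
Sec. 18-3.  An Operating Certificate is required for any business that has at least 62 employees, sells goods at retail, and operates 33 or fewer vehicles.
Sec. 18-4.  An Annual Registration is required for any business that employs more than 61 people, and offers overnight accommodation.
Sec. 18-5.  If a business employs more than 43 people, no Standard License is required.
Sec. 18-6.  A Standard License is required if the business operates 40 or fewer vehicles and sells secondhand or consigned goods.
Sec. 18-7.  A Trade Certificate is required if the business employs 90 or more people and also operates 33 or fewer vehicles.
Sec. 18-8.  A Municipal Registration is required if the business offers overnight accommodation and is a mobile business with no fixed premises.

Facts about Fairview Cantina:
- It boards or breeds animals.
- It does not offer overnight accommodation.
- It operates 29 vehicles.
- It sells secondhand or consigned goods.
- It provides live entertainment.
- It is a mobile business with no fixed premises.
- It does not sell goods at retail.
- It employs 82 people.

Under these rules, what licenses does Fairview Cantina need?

Sec. 18-1. vehicles 29 > 5 → Fleet Registration required.
Sec. 18-2. does not sell goods at retail → Annual Certificate not required.
Sec. 18-3. employees 82 ≥ 62; does not sell goods at retail; vehicles 29 ≤ 33 → Operating Certificate not required.
Sec. 18-4. employees 82 > 61; does not offer overnight accommodation → Annual Registration not required.
Sec. 18-5. employees 82 > 43 → exempt from Standard License.
Sec. 18-6. vehicles 29 ≤ 40; sells secondhand or consigned goods → Standard License required.
Sec. 18-7. employees 82 < 90; vehicles 29 ≤ 33 → Trade Certificate not required.
Sec. 18-8. does not offer overnight accommodation; is a mobile business with no fixed premises → Municipal Registration not required.

Fleet Registration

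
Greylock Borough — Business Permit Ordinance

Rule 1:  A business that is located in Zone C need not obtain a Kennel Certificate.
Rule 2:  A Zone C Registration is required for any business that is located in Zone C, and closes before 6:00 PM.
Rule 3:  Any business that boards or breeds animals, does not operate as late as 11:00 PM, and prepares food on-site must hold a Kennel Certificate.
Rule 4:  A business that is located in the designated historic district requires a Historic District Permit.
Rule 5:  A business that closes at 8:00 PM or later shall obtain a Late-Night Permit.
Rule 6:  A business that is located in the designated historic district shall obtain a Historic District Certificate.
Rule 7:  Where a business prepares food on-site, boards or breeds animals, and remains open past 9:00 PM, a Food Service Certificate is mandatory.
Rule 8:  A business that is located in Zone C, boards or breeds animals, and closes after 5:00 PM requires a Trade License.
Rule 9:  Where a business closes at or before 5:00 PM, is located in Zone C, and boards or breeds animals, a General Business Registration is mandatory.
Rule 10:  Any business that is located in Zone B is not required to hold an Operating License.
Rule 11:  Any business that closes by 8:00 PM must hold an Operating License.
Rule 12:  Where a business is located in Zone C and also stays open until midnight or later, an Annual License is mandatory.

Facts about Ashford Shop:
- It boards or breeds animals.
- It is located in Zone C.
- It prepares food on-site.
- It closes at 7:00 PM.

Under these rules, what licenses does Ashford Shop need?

Rule 1: is located in Zone C → exempt from Kennel Certificate.
Rule 2: is located in Zone C; closes 7:00 PM, after 6:00 PM → Zone C Registration not required.
Rule 3: boards or breeds animals; closes 7:00 PM, at/before 11:00 PM; prepares food on-site → Kennel Certificate required.
Rule 4: is located in Zone C (not: is located in the designated historic district) → Historic District Permit not required.
Rule 5: closes 7:00 PM, at/before 8:00 PM → Late-Night Permit not required.
Rule 6: is located in Zone C (not: is located in the designated historic district) → Historic District Certificate not required.
Rule 7: prepares food on-site; boards or breeds animals; closes 7:00 PM, at/before 9:00 PM → Food Service Certificate not required.
Rule 8: is located in Zone C; boards or breeds animals; closes 7:00 PM, after 5:00 PM → Trade License required.
Rule 9: closes 7:00 PM, after 5:00 PM; is located in Zone C; boards or breeds animals → General Business Registration not required.
Rule 10: is located in Zone C (not: is located in Zone B) → Operating License exemption does not apply.
Rule 11: closes 7:00 PM, at/before 8:00 PM → Operating License required.
Rule 12: is located in Zone C; closes 7:00 PM, at/before midnight → Annual License not required.

Operating License, Trade License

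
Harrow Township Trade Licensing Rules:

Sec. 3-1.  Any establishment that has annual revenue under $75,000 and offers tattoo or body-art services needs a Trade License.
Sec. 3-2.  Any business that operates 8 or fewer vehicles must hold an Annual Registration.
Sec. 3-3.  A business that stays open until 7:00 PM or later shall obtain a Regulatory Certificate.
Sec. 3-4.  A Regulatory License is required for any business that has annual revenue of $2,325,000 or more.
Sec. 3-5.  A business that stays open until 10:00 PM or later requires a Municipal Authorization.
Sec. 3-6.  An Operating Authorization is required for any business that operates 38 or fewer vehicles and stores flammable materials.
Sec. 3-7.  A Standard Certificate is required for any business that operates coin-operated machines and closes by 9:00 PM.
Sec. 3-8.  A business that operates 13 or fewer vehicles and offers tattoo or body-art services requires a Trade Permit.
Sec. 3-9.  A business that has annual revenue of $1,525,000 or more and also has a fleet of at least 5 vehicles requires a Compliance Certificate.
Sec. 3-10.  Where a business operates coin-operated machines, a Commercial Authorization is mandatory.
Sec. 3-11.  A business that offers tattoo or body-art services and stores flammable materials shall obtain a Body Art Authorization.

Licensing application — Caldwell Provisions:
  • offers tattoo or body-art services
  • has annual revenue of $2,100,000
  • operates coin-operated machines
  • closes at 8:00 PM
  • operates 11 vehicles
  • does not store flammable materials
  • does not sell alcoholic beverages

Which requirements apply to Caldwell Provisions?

Sec. 3-1. revenue $2,100,000 ≥ $75,000; offers tattoo or body-art services → Trade License not required.
Sec. 3-2. vehicles 11 > 8 → Annual Registration not required.
Sec. 3-3. closes 8:00 PM, after 7:00 PM → Regulatory Certificate required.
Sec. 3-4. revenue $2,100,000 < $2,325,000 → Regulatory License not required.
Sec. 3-5. closes 8:00 PM, at/before 10:00 PM → Municipal Authorization not required.
Sec. 3-6. vehicles 11 ≤ 38; does not store flammable materials → Operating Authorization not required.
Sec. 3-7. operates coin-operated machines; closes 8:00 PM, at/before 9:00 PM → Standard Certificate required.
Sec. 3-8. vehicles 11 ≤ 13; offers tattoo or body-art services → Trade Permit required.
Sec. 3-9. revenue $2,100,000 ≥ $1,525,000; vehicles 11 ≥ 5 → Compliance Certificate required.
Sec. 3-10. operates coin-operated machines → Commercial Authorization required.
Sec. 3-11. offers tattoo or body-art services; does not store flammable materials → Body Art Authorization not required.

Commercial Authorization, Compliance Certificate, Regulatory Certificate, Standard Certificate, Trade Permit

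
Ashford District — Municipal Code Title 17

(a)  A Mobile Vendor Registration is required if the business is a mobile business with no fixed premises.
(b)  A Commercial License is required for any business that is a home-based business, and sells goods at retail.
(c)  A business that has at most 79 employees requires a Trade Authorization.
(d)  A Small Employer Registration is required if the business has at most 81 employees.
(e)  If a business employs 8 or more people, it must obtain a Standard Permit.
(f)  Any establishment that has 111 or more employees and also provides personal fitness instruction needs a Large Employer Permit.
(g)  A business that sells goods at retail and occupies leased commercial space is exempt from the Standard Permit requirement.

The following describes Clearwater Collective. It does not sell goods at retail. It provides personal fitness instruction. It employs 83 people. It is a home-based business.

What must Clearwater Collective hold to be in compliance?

Standard Permit

(a) is a home-based business (not: is a mobile business with no fixed premises) → Mobile Vendor Registration not required.
(b) is a home-based business; does not sell goods at retail → Commercial License not required.
(c) employees 83 > 79 → Trade Authorization not required.
(d) employees 83 > 81 → Small Employer Registration not required.
(e) employees 83 ≥ 8 → Standard Permit required.
(f) employees 83 < 111; provides personal fitness instruction → Large Employer Permit not required.
(g) does not sell goods at retail; is a home-based business (not: occupies leased commercial space) → Standard Permit exemption does not apply.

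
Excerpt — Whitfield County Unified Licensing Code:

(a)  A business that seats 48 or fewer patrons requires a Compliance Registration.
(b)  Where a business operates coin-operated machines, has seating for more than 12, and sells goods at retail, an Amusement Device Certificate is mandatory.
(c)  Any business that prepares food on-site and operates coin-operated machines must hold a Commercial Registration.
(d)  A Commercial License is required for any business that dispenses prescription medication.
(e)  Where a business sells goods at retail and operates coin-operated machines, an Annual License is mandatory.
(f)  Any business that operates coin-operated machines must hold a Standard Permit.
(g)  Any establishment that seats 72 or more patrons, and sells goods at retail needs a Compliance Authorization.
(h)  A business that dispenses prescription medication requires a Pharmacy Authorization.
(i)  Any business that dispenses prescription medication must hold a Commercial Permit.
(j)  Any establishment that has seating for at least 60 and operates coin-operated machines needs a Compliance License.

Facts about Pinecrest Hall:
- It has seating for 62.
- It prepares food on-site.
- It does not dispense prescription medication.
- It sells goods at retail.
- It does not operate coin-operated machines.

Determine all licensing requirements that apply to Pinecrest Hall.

None

(a) seating 62 > 48 → Compliance Registration not required.
(b) does not operate coin-operated machines; seating 62 > 12; sells goods at retail → Amusement Device Certificate not required.
(c) prepares food on-site; does not operate coin-operated machines → Commercial Registration not required.
(d) does not dispense prescription medication → Commercial License not required.
(e) sells goods at retail; does not operate coin-operated machines → Annual License not required.
(f) does not operate coin-operated machines → Standard Permit not required.
(g) seating 62 < 72; sells goods at retail → Compliance Authorization not required.
(h) does not dispense prescription medication → Pharmacy Authorization not required.
(i) does not dispense prescription medication → Commercial Permit not required.
(j) seating 62 ≥ 60; does not operate coin-operated machines → Compliance License not required.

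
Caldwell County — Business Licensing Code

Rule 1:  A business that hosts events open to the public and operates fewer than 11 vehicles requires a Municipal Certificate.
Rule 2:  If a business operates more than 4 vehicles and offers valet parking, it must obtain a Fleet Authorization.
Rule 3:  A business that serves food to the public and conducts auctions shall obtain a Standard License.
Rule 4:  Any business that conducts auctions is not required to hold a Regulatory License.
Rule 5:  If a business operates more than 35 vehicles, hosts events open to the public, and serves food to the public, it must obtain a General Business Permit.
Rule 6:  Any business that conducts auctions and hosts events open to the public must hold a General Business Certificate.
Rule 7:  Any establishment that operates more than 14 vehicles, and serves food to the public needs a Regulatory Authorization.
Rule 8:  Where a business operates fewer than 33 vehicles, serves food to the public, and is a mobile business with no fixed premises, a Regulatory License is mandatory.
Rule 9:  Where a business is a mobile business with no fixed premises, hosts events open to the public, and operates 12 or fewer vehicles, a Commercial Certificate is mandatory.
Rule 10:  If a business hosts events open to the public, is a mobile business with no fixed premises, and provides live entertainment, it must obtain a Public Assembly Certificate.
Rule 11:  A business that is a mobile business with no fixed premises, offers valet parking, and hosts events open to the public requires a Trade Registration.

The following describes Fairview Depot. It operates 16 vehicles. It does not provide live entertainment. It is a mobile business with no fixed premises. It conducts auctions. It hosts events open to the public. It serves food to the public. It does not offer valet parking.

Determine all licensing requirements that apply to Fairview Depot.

Rule 1: hosts events open to the public; vehicles 16 ≥ 11 → Municipal Certificate not required.
Rule 2: vehicles 16 > 4; does not offer valet parking → Fleet Authorization not required.
Rule 3: serves food to the public; conducts auctions → Standard License required.
Rule 4: conducts auctions → exempt from Regulatory License.
Rule 5: vehicles 16 ≤ 35; hosts events open to the public; serves food to the public → General Business Permit not required.
Rule 6: conducts auctions; hosts events open to the public → General Business Certificate required.
Rule 7: vehicles 16 > 14; serves food to the public → Regulatory Authorization required.
Rule 8: vehicles 16 < 33; serves food to the public; is a mobile business with no fixed premises → Regulatory License required.
Rule 9: is a mobile business with no fixed premises; hosts events open to the public; vehicles 16 > 12 → Commercial Certificate not required.
Rule 10: hosts events open to the public; is a mobile business with no fixed premises; does not provide live entertainment → Public Assembly Certificate not required.
Rule 11: is a mobile business with no fixed premises; does not offer valet parking; hosts events open to the public → Trade Registration not required.

General Business Certificate, Regulatory Authorization, Standard License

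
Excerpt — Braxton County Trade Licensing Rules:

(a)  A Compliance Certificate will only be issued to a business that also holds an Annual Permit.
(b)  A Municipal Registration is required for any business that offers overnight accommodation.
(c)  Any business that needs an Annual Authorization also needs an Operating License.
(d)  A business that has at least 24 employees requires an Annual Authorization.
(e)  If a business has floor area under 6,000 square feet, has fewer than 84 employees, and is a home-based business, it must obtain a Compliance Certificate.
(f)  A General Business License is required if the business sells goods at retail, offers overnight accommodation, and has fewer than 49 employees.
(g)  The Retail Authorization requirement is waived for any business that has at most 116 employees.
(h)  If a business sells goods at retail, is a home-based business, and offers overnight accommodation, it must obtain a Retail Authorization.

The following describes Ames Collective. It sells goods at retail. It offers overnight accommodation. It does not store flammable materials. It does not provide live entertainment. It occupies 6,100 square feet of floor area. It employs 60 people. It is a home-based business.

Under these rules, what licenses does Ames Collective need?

(a) Compliance Certificate is not required → no effect.
(b) offers overnight accommodation → Municipal Registration required.
(c) Annual Authorization is required → Operating License also required.
(d) employees 60 ≥ 24 → Annual Authorization required.
(e) floor area 6,100 square feet ≥ 6,000 square feet; employees 60 < 84; is a home-based business → Compliance Certificate not required.
(f) sells goods at retail; offers overnight accommodation; employees 60 ≥ 49 → General Business License not required.
(g) employees 60 ≤ 116 → exempt from Retail Authorization.
(h) sells goods at retail; is a home-based business; offers overnight accommodation → Retail Authorization required.

Annual Authorization, Municipal Registration, Operating License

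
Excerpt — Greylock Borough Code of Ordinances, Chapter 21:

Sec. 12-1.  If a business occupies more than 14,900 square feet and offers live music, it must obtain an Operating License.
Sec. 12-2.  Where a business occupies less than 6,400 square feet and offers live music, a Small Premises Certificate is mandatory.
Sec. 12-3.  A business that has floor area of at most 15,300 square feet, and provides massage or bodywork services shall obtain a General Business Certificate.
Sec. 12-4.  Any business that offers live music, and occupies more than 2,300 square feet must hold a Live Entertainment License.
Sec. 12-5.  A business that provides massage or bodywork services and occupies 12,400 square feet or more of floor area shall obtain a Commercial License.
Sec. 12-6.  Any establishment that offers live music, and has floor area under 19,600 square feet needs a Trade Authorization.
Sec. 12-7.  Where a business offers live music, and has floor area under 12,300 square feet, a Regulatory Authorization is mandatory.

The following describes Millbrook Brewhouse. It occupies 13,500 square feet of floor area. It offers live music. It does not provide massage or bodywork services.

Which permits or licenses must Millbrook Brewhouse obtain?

Live Entertainment License, Trade Authorization

Sec. 12-1. floor area 13,500 square feet ≤ 14,900 square feet; offers live music → Operating License not required.
Sec. 12-2. floor area 13,500 square feet ≥ 6,400 square feet; offers live music → Small Premises Certificate not required.
Sec. 12-3. floor area 13,500 square feet ≤ 15,300 square feet; does not provide massage or bodywork services → General Business Certificate not required.
Sec. 12-4. offers live music; floor area 13,500 square feet > 2,300 square feet → Live Entertainment License required.
Sec. 12-5. does not provide massage or bodywork services; floor area 13,500 square feet ≥ 12,400 square feet → Commercial License not required.
Sec. 12-6. offers live music; floor area 13,500 square feet < 19,600 square feet → Trade Authorization required.
Sec. 12-7. offers live music; floor area 13,500 square feet ≥ 12,300 square feet → Regulatory Authorization not required.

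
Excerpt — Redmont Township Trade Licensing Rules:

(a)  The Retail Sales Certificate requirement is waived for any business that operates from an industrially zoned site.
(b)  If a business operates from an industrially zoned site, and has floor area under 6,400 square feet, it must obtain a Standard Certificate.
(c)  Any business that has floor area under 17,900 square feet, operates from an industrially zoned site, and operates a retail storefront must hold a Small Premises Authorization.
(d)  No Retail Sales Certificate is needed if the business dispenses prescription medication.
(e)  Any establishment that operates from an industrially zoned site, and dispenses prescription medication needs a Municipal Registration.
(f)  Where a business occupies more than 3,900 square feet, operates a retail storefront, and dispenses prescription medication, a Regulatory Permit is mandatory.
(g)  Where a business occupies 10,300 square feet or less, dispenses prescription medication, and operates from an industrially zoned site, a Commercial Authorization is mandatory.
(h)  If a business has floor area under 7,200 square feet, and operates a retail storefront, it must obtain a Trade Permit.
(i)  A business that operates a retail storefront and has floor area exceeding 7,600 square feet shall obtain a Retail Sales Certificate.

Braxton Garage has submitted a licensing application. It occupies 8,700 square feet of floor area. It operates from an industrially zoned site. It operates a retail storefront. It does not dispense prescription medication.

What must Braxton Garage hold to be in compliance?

Small Premises Authorization

(a) operates from an industrially zoned site → exempt from Retail Sales Certificate.
(b) operates from an industrially zoned site; floor area 8,700 square feet ≥ 6,400 square feet → Standard Certificate not required.
(c) floor area 8,700 square feet < 17,900 square feet; operates from an industrially zoned site; operates a retail storefront → Small Premises Authorization required.
(d) does not dispense prescription medication → Retail Sales Certificate exemption does not apply.
(e) operates from an industrially zoned site; does not dispense prescription medication → Municipal Registration not required.
(f) floor area 8,700 square feet > 3,900 square feet; operates a retail storefront; does not dispense prescription medication → Regulatory Permit not required.
(g) floor area 8,700 square feet ≤ 10,300 square feet; does not dispense prescription medication; operates from an industrially zoned site → Commercial Authorization not required.
(h) floor area 8,700 square feet ≥ 7,200 square feet; operates a retail storefront → Trade Permit not required.
(i) operates a retail storefront; floor area 8,700 square feet > 7,600 square feet → Retail Sales Certificate required.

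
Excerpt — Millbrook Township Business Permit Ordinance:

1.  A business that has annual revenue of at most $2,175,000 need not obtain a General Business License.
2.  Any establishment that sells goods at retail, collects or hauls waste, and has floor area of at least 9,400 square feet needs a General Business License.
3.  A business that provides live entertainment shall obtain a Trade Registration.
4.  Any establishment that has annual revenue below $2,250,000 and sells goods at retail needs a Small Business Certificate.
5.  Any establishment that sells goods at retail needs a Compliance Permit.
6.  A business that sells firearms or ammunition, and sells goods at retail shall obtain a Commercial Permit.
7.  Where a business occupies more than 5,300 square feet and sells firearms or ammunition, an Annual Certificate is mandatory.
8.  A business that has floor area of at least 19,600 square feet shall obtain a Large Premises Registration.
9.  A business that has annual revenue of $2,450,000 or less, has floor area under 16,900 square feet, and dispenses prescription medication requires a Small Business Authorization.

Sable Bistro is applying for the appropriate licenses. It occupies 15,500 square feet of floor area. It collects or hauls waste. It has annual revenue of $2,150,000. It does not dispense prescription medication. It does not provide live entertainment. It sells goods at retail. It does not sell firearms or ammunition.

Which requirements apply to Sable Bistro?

1. revenue $2,150,000 ≤ $2,175,000 → exempt from General Business License.
2. sells goods at retail; collects or hauls waste; floor area 15,500 square feet ≥ 9,400 square feet → General Business License required.
3. does not provide live entertainment → Trade Registration not required.
4. revenue $2,150,000 < $2,250,000; sells goods at retail → Small Business Certificate required.
5. sells goods at retail → Compliance Permit required.
6. does not sell firearms or ammunition; sells goods at retail → Commercial Permit not required.
7. floor area 15,500 square feet > 5,300 square feet; does not sell firearms or ammunition → Annual Certificate not required.
8. floor area 15,500 square feet < 19,600 square feet → Large Premises Registration not required.
9. revenue $2,150,000 ≤ $2,450,000; floor area 15,500 square feet < 16,900 square feet; does not dispense prescription medication → Small Business Authorization not required.

Compliance Permit, Small Business Certificate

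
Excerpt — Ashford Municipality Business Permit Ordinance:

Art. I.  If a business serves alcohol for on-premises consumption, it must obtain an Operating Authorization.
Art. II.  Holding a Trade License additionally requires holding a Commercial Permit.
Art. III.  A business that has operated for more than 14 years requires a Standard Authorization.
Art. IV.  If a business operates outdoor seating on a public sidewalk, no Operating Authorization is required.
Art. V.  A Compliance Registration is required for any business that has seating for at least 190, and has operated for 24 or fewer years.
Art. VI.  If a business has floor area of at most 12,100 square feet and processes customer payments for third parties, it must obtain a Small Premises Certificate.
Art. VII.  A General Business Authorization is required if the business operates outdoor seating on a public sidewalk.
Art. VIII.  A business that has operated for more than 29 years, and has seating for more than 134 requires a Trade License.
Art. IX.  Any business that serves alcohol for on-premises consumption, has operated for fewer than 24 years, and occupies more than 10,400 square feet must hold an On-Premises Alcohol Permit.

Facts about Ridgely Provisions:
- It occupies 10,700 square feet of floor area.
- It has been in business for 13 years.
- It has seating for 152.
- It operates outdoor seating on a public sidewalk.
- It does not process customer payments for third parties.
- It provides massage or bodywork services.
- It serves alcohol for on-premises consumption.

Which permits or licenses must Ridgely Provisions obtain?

Art. I. serves alcohol for on-premises consumption → Operating Authorization required.
Art. II. Trade License is not required → no effect.
Art. III. years in business 13 ≤ 14 → Standard Authorization not required.
Art. IV. operates outdoor seating on a public sidewalk → exempt from Operating Authorization.
Art. V. seating 152 < 190; years in business 13 ≤ 24 → Compliance Registration not required.
Art. VI. floor area 10,700 square feet ≤ 12,100 square feet; does not process customer payments for third parties → Small Premises Certificate not required.
Art. VII. operates outdoor seating on a public sidewalk → General Business Authorization required.
Art. VIII. years in business 13 ≤ 29; seating 152 > 134 → Trade License not required.
Art. IX. serves alcohol for on-premises consumption; years in business 13 < 24; floor area 10,700 square feet > 10,400 square feet → On-Premises Alcohol Permit required.

General Business Authorization, On-Premises Alcohol Permit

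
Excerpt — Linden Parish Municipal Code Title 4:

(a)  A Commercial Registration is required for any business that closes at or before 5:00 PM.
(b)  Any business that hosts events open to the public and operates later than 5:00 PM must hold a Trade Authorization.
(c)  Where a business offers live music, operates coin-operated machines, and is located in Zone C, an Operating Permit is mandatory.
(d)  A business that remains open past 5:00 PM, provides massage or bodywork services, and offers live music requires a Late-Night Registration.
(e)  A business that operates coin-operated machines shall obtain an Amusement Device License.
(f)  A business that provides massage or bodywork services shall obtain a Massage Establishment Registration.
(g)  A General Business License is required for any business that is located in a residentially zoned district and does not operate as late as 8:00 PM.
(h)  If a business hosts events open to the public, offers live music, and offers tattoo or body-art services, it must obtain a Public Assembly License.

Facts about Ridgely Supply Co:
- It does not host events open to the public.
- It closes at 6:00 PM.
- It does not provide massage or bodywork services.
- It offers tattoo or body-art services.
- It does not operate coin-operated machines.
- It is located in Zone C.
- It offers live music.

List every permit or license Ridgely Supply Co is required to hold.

(a) closes 6:00 PM, after 5:00 PM → Commercial Registration not required.
(b) does not host events open to the public; closes 6:00 PM, after 5:00 PM → Trade Authorization not required.
(c) offers live music; does not operate coin-operated machines; is located in Zone C → Operating Permit not required.
(d) closes 6:00 PM, after 5:00 PM; does not provide massage or bodywork services; offers live music → Late-Night Registration not required.
(e) does not operate coin-operated machines → Amusement Device License not required.
(f) does not provide massage or bodywork services → Massage Establishment Registration not required.
(g) is located in Zone C (not: is located in a residentially zoned district); closes 6:00 PM, at/before 8:00 PM → General Business License not required.
(h) does not host events open to the public; offers live music; offers tattoo or body-art services → Public Assembly License not required.

None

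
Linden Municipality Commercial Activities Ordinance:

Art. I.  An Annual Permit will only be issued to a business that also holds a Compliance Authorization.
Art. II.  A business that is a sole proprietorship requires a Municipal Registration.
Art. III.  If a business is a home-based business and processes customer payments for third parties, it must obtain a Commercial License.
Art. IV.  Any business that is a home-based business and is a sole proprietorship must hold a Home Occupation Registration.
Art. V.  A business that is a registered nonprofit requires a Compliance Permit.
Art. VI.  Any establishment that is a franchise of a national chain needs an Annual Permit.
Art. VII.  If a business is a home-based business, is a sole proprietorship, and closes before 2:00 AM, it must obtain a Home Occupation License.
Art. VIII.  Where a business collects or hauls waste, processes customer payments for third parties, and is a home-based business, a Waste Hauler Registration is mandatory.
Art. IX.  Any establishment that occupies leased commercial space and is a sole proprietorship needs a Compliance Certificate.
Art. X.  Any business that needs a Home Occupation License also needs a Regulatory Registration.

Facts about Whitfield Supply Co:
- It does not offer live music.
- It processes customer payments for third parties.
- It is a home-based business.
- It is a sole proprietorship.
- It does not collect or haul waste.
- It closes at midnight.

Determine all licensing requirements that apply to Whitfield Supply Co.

Commercial License, Home Occupation License, Home Occupation Registration, Municipal Registration, Regulatory Registration

Art. I. Annual Permit is not required → no effect.
Art. II. is a sole proprietorship → Municipal Registration required.
Art. III. is a home-based business; processes customer payments for third parties → Commercial License required.
Art. IV. is a home-based business; is a sole proprietorship → Home Occupation Registration required.
Art. V. is a sole proprietorship (not: is a registered nonprofit) → Compliance Permit not required.
Art. VI. is a sole proprietorship (not: is a franchise of a national chain) → Annual Permit not required.
Art. VII. is a home-based business; is a sole proprietorship; closes midnight, at/before 2:00 AM → Home Occupation License required.
Art. VIII. does not collect or haul waste; processes customer payments for third parties; is a home-based business → Waste Hauler Registration not required.
Art. IX. is a home-based business (not: occupies leased commercial space); is a sole proprietorship → Compliance Certificate not required.
Art. X. Home Occupation License is required → Regulatory Registration also required.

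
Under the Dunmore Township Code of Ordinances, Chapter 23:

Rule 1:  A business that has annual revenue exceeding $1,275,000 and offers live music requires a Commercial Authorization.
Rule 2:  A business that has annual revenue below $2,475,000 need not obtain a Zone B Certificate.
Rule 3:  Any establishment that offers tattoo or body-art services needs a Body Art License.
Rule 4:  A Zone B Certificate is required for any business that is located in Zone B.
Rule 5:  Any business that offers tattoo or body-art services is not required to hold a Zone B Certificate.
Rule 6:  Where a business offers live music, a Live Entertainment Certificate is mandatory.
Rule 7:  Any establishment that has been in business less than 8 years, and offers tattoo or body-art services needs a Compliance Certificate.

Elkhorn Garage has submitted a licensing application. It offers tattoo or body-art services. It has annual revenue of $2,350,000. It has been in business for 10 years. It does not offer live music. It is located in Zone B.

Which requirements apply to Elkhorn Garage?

Body Art License

Rule 1: revenue $2,350,000 > $1,275,000; does not offer live music → Commercial Authorization not required.
Rule 2: revenue $2,350,000 < $2,475,000 → exempt from Zone B Certificate.
Rule 3: offers tattoo or body-art services → Body Art License required.
Rule 4: is located in Zone B → Zone B Certificate required.
Rule 5: offers tattoo or body-art services → exempt from Zone B Certificate.
Rule 6: does not offer live music → Live Entertainment Certificate not required.
Rule 7: years in business 10 ≥ 8; offers tattoo or body-art services → Compliance Certificate not required.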